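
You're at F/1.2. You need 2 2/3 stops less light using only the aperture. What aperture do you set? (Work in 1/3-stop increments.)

f/3.2

Aperture: f/1.2 → f/1.4 → f/1.6 → f/1.8 → f/2 → f/2.2 → f/2.5 → f/2.8 → f/3.2 — 2 2/3 stops narrower (darker).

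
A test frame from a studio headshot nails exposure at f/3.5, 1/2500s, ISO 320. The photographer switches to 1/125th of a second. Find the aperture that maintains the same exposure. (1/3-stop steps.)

f/16

Shutter speed: 1/2500 → 1/2000 → 1/1600 → 1/1250 → 1/1000 → 1/800 → 1/640 → 1/500 → 1/400 → 1/320 → 1/250 → 1/200 → 1/160 → 1/125 — 4 1/3 stops slower (brighter).
Need 4 1/3 stops darker from the aperture: f/3.5 → f/4 → f/4.5 → f/5 → f/5.6 → f/6.3 → f/7.1 → f/8 → f/9 → f/10 → f/11 → f/13 → f/14 → f/16.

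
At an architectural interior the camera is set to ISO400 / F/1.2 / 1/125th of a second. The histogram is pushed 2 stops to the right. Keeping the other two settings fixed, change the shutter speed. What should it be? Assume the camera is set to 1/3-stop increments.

Overexposed by 2 stops → need 2 stops darker.
Shutter speed: 1/125 → 1/160 → 1/200 → 1/250 → 1/320 → 1/400 → 1/500.

1/500s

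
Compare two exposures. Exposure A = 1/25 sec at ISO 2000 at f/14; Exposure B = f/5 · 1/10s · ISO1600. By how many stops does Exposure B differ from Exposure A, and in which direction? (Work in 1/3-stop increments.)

4 stops brighter

Aperture: f/14 → f/13 → f/11 → f/10 → f/9 → f/8 → f/7.1 → f/6.3 → f/5.6 → f/5 — 3 stops wider (brighter).
Shutter speed: 1/25 → 1/20 → 1/15 → 1/13 → 1/10 — 1 1/3 stops slower (brighter).
ISO: 2000 → 1600 — 1/3 stop dropped (darker).
Net: +3 +1 1/3 −1/3 = +4 stops.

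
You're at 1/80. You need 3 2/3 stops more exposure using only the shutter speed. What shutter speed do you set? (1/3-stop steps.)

Shutter speed: 1/80 → 1/60 → 1/50 → 1/40 → 1/30 → 1/25 → 1/20 → 1/15 → 1/13 → 1/10 → 1/8 → 1/6 — 3 2/3 stops longer (brighter).

1/6s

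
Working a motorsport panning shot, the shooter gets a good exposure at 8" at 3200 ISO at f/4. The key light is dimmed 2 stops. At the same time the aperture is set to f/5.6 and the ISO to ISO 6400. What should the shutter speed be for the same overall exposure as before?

30 s

Scene light: 2 stops darker.
Aperture: f/4 → f/5.6 — 1 stop smaller aperture (darker).
ISO: 3200 → 6400 — 1 stop higher (brighter).
Net so far: 2 stops darker. Shutter speed: 8 → 15 → 30.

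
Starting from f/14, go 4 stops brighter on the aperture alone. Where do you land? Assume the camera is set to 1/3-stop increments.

f/3.5

Aperture: f/14 → f/13 → f/11 → f/10 → f/9 → f/8 → f/7.1 → f/6.3 → f/5.6 → f/5 → f/4.5 → f/4 → f/3.5 — 4 stops wider (brighter).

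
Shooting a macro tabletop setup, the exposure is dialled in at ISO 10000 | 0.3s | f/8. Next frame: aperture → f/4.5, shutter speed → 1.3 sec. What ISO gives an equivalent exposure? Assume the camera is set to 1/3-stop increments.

ISO 800

Aperture: f/8 → f/7.1 → f/6.3 → f/5.6 → f/5 → f/4.5 — 1 2/3 stops larger aperture (brighter).
Shutter speed: 0.3 → 0.4 → 0.5 → 0.6 → 0.8 → 1 → 1.3 — 2 stops longer (brighter).
Net change so far: 3 2/3 stops brighter. Offset with the ISO: 10000 → 8000 → 6400 → 5000 → 4000 → 3200 → 2500 → 2000 → 1600 → 1250 → 1000 → 800.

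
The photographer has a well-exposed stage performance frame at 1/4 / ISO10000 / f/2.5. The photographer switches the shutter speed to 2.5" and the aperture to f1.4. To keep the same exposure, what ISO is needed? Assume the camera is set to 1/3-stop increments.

ISO 320

Shutter speed: 1/4 → 0.3 → 0.4 → 0.5 → 0.6 → 0.8 → 1 → 1.3 → 1.6 → 2 → 2.5 — 3 1/3 stops slower (brighter).
Aperture: f/2.5 → f/2.2 → f/2 → f/1.8 → f/1.6 → f/1.4 — 1 2/3 stops larger aperture (brighter).
Net change so far: 5 stops brighter. Offset with the ISO: 10000 → 8000 → 6400 → 5000 → 4000 → 3200 → 2500 → 2000 → 1600 → 1250 → 1000 → 800 → 640 → 500 → 400 → 320.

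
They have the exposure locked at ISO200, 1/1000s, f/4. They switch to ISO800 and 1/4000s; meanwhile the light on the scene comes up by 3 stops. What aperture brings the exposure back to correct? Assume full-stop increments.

f/11

Scene light: 3 stops brighter.
ISO: 200 → 400 → 800 — 2 stops higher (brighter).
Shutter speed: 1/1000 → 1/2000 → 1/4000 — 2 stops shorter (darker).
Net so far: 3 stops brighter. Aperture: f/4 → f/5.6 → f/8 → f/11.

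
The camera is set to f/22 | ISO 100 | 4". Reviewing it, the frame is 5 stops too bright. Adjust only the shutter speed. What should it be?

1/8s

Overexposed by 5 stops → need 5 stops darker.
Shutter speed: 4 → 2 → 1 → 1/2 → 1/4 → 1/8.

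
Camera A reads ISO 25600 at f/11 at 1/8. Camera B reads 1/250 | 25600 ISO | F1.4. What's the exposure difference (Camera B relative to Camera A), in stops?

Aperture: f/11 → f/8 → f/5.6 → f/4 → f/2.8 → f/2 → f/1.4 — 6 stops wider (brighter).
Shutter speed: 1/8 → 1/15 → 1/30 → 1/60 → 1/125 → 1/250 — 5 stops faster (darker).
ISO: unchanged.
Net: +6 −5 = +1 stop.

1 stop brighter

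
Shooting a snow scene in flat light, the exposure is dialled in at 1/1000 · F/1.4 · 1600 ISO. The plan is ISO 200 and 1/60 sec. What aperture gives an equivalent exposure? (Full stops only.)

f/2

ISO: 1600 → 800 → 400 → 200 — 3 stops lower (darker).
Shutter speed: 1/1000 → 1/500 → 1/250 → 1/125 → 1/60 — 4 stops slower (brighter).
Net change so far: 1 stop brighter. Offset with the aperture: f/1.4 → f/2.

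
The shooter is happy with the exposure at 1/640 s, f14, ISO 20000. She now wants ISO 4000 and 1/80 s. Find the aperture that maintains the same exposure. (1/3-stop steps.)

f/18

ISO: 20000 → 16000 → 12800 → 10000 → 8000 → 6400 → 5000 → 4000 — 2 1/3 stops dropped (darker).
Shutter speed: 1/640 → 1/500 → 1/400 → 1/320 → 1/250 → 1/200 → 1/160 → 1/125 → 1/100 → 1/80 — 3 stops slower (brighter).
Net change so far: 2/3 stop brighter. Offset with the aperture: f/14 → f/16 → f/18.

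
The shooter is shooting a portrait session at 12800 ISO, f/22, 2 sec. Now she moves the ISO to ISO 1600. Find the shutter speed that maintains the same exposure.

ISO: 12800 → 6400 → 3200 → 1600 — 3 stops lower (darker).
Need 3 stops brighter from the shutter speed: 2 → 4 → 8 → 15.

15 s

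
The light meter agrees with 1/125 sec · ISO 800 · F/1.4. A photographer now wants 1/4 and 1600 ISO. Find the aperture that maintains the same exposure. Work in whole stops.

f/11

Shutter speed: 1/125 → 1/60 → 1/30 → 1/15 → 1/8 → 1/4 — 5 stops longer (brighter).
ISO: 800 → 1600 — 1 stop higher (brighter).
Net change so far: 6 stops brighter. Offset with the aperture: f/1.4 → f/2 → f/2.8 → f/4 → f/5.6 → f/8 → f/11.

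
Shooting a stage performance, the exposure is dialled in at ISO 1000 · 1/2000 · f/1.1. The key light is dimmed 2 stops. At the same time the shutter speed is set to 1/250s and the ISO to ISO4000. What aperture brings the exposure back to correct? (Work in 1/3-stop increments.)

Scene light: 2 stops darker.
Shutter speed: 1/2000 → 1/1600 → 1/1250 → 1/1000 → 1/800 → 1/640 → 1/500 → 1/400 → 1/320 → 1/250 — 3 stops longer (brighter).
ISO: 1000 → 1250 → 1600 → 2000 → 2500 → 3200 → 4000 — 2 stops raised (brighter).
Net so far: 3 stops brighter. Aperture: f/1.1 → f/1.2 → f/1.4 → f/1.6 → f/1.8 → f/2 → f/2.2 → f/2.5 → f/2.8 → f/3.2.

f/3.2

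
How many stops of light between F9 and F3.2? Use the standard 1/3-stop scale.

3 stops

f/9 → f/8 → f/7.1 → f/6.3 → f/5.6 → f/5 → f/4.5 → f/4 → f/3.5 → f/3.2 — count the steps: 9 third-stops = 3 stops.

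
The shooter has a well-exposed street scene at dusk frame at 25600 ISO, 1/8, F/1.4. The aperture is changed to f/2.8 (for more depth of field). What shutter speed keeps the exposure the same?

1/2s

Aperture: f/1.4 → f/2 → f/2.8 — 2 stops smaller aperture (darker).
Need 2 stops brighter from the shutter speed: 1/8 → 1/4 → 1/2.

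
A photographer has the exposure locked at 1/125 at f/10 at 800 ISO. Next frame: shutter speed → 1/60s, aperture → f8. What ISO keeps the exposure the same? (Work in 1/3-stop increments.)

Shutter speed: 1/125 → 1/100 → 1/80 → 1/60 — 1 stop longer (brighter).
Aperture: f/10 → f/9 → f/8 — 2/3 stop wider (brighter).
Net change so far: 1 2/3 stops brighter. Offset with the ISO: 800 → 640 → 500 → 400 → 320 → 250.

ISO 250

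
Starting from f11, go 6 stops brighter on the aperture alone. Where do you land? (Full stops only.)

f/1.4

Aperture: f/11 → f/8 → f/5.6 → f/4 → f/2.8 → f/2 → f/1.4 — 6 stops wider (brighter).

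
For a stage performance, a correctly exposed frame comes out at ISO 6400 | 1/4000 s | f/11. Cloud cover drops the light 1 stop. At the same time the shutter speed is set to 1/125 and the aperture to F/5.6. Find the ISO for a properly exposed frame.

ISO 100

Scene light: 1 stop darker.
Shutter speed: 1/4000 → 1/2000 → 1/1000 → 1/500 → 1/250 → 1/125 — 5 stops longer (brighter).
Aperture: f/11 → f/8 → f/5.6 — 2 stops opened up (brighter).
Net so far: 6 stops brighter. ISO: 6400 → 3200 → 1600 → 800 → 400 → 200 → 100.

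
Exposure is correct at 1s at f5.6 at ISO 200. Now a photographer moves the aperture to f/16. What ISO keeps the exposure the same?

ISO 1600

Aperture: f/5.6 → f/8 → f/11 → f/16 — 3 stops narrower (darker).
Need 3 stops brighter from the ISO: 200 → 400 → 800 → 1600.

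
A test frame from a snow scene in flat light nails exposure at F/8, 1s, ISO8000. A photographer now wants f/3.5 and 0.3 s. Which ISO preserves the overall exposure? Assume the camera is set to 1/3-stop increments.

Aperture: f/8 → f/7.1 → f/6.3 → f/5.6 → f/5 → f/4.5 → f/4 → f/3.5 — 2 1/3 stops opened up (brighter).
Shutter speed: 1 → 0.8 → 0.6 → 0.5 → 0.4 → 0.3 — 1 2/3 stops shorter (darker).
Net change so far: 2/3 stop brighter. Offset with the ISO: 8000 → 6400 → 5000.

ISO 5000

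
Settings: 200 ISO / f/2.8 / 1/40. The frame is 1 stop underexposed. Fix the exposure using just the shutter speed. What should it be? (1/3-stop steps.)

1/20s

Underexposed by 1 stop → need 1 stop brighter.
Shutter speed: 1/40 → 1/30 → 1/25 → 1/20.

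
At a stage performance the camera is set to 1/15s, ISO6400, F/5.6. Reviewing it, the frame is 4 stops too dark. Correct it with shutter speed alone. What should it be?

Underexposed by 4 stops → need 4 stops brighter.
Shutter speed: 1/15 → 1/8 → 1/4 → 1/2 → 1.

1 s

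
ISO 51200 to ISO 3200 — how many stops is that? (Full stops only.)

51200 → 25600 → 12800 → 6400 → 3200 — count the steps: 4 stops.

4 stops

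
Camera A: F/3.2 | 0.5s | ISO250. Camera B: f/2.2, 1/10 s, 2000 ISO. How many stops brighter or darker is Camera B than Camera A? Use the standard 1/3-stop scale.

1 2/3 stops brighter

Aperture: f/3.2 → f/2.8 → f/2.5 → f/2.2 — 1 stop wider (brighter).
Shutter speed: 0.5 → 0.4 → 0.3 → 1/4 → 1/5 → 1/6 → 1/8 → 1/10 — 2 1/3 stops shorter (darker).
ISO: 250 → 320 → 400 → 500 → 640 → 800 → 1000 → 1250 → 1600 → 2000 — 3 stops higher (brighter).
Net: +1 −2 1/3 +3 = +1 2/3 stops.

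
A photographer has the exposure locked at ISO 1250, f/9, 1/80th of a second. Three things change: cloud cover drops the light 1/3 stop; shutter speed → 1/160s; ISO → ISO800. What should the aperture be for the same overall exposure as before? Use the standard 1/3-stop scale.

f/4.5

Scene light: 1/3 stop darker.
Shutter speed: 1/80 → 1/100 → 1/125 → 1/160 — 1 stop shorter (darker).
ISO: 1250 → 1000 → 800 — 2/3 stop lower (darker).
Net so far: 2 stops darker. Aperture: f/9 → f/8 → f/7.1 → f/6.3 → f/5.6 → f/5 → f/4.5.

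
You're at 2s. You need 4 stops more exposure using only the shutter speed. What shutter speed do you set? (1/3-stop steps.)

30 s

Shutter speed: 2 → 2.5 → 3.2 → 4 → 5 → 6 → 8 → 10 → 13 → 15 → 20 → 25 → 30 — 4 stops longer (brighter).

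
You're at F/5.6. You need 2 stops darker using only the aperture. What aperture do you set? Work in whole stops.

f/11

Aperture: f/5.6 → f/8 → f/11 — 2 stops smaller aperture (darker).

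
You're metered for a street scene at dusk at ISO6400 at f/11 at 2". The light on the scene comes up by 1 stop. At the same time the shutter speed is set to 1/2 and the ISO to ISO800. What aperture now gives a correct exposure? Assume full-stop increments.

Scene light: 1 stop brighter.
Shutter speed: 2 → 1 → 1/2 — 2 stops shorter (darker).
ISO: 6400 → 3200 → 1600 → 800 — 3 stops lower (darker).
Net so far: 4 stops darker. Aperture: f/11 → f/8 → f/5.6 → f/4 → f/2.8.

f/2.8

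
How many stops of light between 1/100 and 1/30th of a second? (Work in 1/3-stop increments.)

1/100 → 1/80 → 1/60 → 1/50 → 1/40 → 1/30 — count the steps: 5 third-stops = 1 2/3 stops.

1 2/3 stops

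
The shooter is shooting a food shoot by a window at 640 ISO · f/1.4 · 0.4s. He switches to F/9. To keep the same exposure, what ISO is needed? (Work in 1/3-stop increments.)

Aperture: f/1.4 → f/1.6 → f/1.8 → f/2 → f/2.2 → f/2.5 → f/2.8 → f/3.2 → f/3.5 → f/4 → f/4.5 → f/5 → f/5.6 → f/6.3 → f/7.1 → f/8 → f/9 — 5 1/3 stops smaller aperture (darker).
Need 5 1/3 stops brighter from the ISO: 640 → 800 → 1000 → 1250 → 1600 → 2000 → 2500 → 3200 → 4000 → 5000 → 6400 → 8000 → 10000 → 12800 → 16000 → 20000 → 25600.

ISO 25600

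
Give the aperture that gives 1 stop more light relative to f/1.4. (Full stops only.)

f/1.0

Aperture: f/1.4 → f/1.0 — 1 stop wider (brighter).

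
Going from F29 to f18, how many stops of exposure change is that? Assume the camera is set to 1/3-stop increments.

f/29 → f/25 → f/22 → f/20 → f/18 — count the steps: 4 third-stops = 1 1/3 stops.

1 1/3 stops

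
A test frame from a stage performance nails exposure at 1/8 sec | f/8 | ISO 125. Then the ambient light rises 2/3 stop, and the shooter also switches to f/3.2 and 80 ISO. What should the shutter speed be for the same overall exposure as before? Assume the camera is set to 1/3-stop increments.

Scene light: 2/3 stop brighter.
Aperture: f/8 → f/7.1 → f/6.3 → f/5.6 → f/5 → f/4.5 → f/4 → f/3.5 → f/3.2 — 2 2/3 stops opened up (brighter).
ISO: 125 → 100 → 80 — 2/3 stop dropped (darker).
Net so far: 2 2/3 stops brighter. Shutter speed: 1/8 → 1/10 → 1/13 → 1/15 → 1/20 → 1/25 → 1/30 → 1/40 → 1/50.

1/50s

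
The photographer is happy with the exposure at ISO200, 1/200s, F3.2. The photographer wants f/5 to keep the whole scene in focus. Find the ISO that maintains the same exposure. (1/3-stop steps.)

Aperture: f/3.2 → f/3.5 → f/4 → f/4.5 → f/5 — 1 1/3 stops smaller aperture (darker).
Need 1 1/3 stops brighter from the ISO: 200 → 250 → 320 → 400 → 500.

ISO 500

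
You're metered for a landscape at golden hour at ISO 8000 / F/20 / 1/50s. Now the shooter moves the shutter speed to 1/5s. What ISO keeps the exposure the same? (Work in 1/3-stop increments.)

Shutter speed: 1/50 → 1/40 → 1/30 → 1/25 → 1/20 → 1/15 → 1/13 → 1/10 → 1/8 → 1/6 → 1/5 — 3 1/3 stops slower (brighter).
Need 3 1/3 stops darker from the ISO: 8000 → 6400 → 5000 → 4000 → 3200 → 2500 → 2000 → 1600 → 1250 → 1000 → 800.

ISO 800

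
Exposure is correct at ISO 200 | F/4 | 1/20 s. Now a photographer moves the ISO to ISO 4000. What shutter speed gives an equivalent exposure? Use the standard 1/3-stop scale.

ISO: 200 → 250 → 320 → 400 → 500 → 640 → 800 → 1000 → 1250 → 1600 → 2000 → 2500 → 3200 → 4000 — 4 1/3 stops raised (brighter).
Need 4 1/3 stops darker from the shutter speed: 1/20 → 1/25 → 1/30 → 1/40 → 1/50 → 1/60 → 1/80 → 1/100 → 1/125 → 1/160 → 1/200 → 1/250 → 1/320 → 1/400.

1/400s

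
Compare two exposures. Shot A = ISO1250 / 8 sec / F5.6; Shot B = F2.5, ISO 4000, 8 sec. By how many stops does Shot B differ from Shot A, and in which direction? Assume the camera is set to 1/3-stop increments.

4 stops brighter

Aperture: f/5.6 → f/5 → f/4.5 → f/4 → f/3.5 → f/3.2 → f/2.8 → f/2.5 — 2 1/3 stops opened up (brighter).
Shutter speed: unchanged.
ISO: 1250 → 1600 → 2000 → 2500 → 3200 → 4000 — 1 2/3 stops higher (brighter).
Net: +2 1/3 +1 2/3 = +4 stops.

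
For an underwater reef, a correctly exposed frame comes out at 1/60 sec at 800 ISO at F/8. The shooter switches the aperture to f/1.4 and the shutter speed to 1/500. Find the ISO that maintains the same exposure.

ISO 200

Aperture: f/8 → f/5.6 → f/4 → f/2.8 → f/2 → f/1.4 — 5 stops larger aperture (brighter).
Shutter speed: 1/60 → 1/125 → 1/250 → 1/500 — 3 stops shorter (darker).
Net change so far: 2 stops brighter. Offset with the ISO: 800 → 400 → 200.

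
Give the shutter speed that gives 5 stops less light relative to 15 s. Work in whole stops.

Shutter speed: 15 → 8 → 4 → 2 → 1 → 1/2 — 5 stops faster (darker).

1/2s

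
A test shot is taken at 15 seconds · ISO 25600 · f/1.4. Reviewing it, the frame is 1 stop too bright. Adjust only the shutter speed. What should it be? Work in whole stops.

Overexposed by 1 stop → need 1 stop darker.
Shutter speed: 15 → 8.

8 s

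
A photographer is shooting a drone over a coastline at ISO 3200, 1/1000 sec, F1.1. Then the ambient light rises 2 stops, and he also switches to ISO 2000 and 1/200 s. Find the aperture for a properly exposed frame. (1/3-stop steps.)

Scene light: 2 stops brighter.
ISO: 3200 → 2500 → 2000 — 2/3 stop lower (darker).
Shutter speed: 1/1000 → 1/800 → 1/640 → 1/500 → 1/400 → 1/320 → 1/250 → 1/200 — 2 1/3 stops slower (brighter).
Net so far: 3 2/3 stops brighter. Aperture: f/1.1 → f/1.2 → f/1.4 → f/1.6 → f/1.8 → f/2 → f/2.2 → f/2.5 → f/2.8 → f/3.2 → f/3.5 → f/4.

f/4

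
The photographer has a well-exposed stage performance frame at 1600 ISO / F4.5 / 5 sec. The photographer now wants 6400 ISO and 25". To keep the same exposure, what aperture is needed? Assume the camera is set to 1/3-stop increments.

ISO: 1600 → 2000 → 2500 → 3200 → 4000 → 5000 → 6400 — 2 stops raised (brighter).
Shutter speed: 5 → 6 → 8 → 10 → 13 → 15 → 20 → 25 — 2 1/3 stops longer (brighter).
Net change so far: 4 1/3 stops brighter. Offset with the aperture: f/4.5 → f/5 → f/5.6 → f/6.3 → f/7.1 → f/8 → f/9 → f/10 → f/11 → f/13 → f/14 → f/16 → f/18 → f/20.

f/20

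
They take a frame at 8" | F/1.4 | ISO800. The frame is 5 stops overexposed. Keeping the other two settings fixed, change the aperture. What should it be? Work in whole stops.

f/8

Overexposed by 5 stops → need 5 stops darker.
Aperture: f/1.4 → f/2 → f/2.8 → f/4 → f/5.6 → f/8.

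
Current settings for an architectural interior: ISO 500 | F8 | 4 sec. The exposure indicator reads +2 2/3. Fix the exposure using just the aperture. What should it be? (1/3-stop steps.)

Overexposed by 2 2/3 stops → need 2 2/3 stops darker.
Aperture: f/8 → f/9 → f/10 → f/11 → f/13 → f/14 → f/16 → f/18 → f/20.

f/20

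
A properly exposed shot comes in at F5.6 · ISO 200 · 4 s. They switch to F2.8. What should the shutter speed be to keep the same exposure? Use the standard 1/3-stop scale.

1 s

Aperture: f/5.6 → f/5 → f/4.5 → f/4 → f/3.5 → f/3.2 → f/2.8 — 2 stops larger aperture (brighter).
Need 2 stops darker from the shutter speed: 4 → 3.2 → 2.5 → 2 → 1.6 → 1.3 → 1.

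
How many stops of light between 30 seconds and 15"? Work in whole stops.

30 → 15 — count the steps: 1 stop.

1 stop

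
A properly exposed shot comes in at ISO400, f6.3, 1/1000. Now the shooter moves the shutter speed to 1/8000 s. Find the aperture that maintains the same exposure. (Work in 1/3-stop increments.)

Shutter speed: 1/1000 → 1/1250 → 1/1600 → 1/2000 → 1/2500 → 1/3200 → 1/4000 → 1/5000 → 1/6400 → 1/8000 — 3 stops faster (darker).
Need 3 stops brighter from the aperture: f/6.3 → f/5.6 → f/5 → f/4.5 → f/4 → f/3.5 → f/3.2 → f/2.8 → f/2.5 → f/2.2.

f/2.2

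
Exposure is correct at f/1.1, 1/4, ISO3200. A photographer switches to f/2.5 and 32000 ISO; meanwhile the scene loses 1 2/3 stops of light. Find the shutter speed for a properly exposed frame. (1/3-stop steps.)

0.4 s

Scene light: 1 2/3 stops darker.
Aperture: f/1.1 → f/1.2 → f/1.4 → f/1.6 → f/1.8 → f/2 → f/2.2 → f/2.5 — 2 1/3 stops stopped down (darker).
ISO: 3200 → 4000 → 5000 → 6400 → 8000 → 10000 → 12800 → 16000 → 20000 → 25600 → 32000 — 3 1/3 stops raised (brighter).
Net so far: 2/3 stop darker. Shutter speed: 1/4 → 0.3 → 0.4.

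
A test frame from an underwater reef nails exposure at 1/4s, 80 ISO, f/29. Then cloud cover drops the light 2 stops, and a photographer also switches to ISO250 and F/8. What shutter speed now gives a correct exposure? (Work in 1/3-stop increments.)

1/40s

Scene light: 2 stops darker.
ISO: 80 → 100 → 125 → 160 → 200 → 250 — 1 2/3 stops higher (brighter).
Aperture: f/29 → f/25 → f/22 → f/20 → f/18 → f/16 → f/14 → f/13 → f/11 → f/10 → f/9 → f/8 — 3 2/3 stops wider (brighter).
Net so far: 3 1/3 stops brighter. Shutter speed: 1/4 → 1/5 → 1/6 → 1/8 → 1/10 → 1/13 → 1/15 → 1/20 → 1/25 → 1/30 → 1/40.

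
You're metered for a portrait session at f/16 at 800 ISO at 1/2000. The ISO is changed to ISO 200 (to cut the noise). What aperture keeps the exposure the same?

ISO: 800 → 400 → 200 — 2 stops dropped (darker).
Need 2 stops brighter from the aperture: f/16 → f/11 → f/8.

f/8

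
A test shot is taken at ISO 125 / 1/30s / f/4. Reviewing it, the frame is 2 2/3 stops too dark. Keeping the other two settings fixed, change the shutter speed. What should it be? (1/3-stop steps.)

Underexposed by 2 2/3 stops → need 2 2/3 stops brighter.
Shutter speed: 1/30 → 1/25 → 1/20 → 1/15 → 1/13 → 1/10 → 1/8 → 1/6 → 1/5.

1/5s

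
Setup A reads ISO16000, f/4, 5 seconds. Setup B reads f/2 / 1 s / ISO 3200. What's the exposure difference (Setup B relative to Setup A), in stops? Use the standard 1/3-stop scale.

2 2/3 stops darker

Aperture: f/4 → f/3.5 → f/3.2 → f/2.8 → f/2.5 → f/2.2 → f/2 — 2 stops larger aperture (brighter).
Shutter speed: 5 → 4 → 3.2 → 2.5 → 2 → 1.6 → 1.3 → 1 — 2 1/3 stops faster (darker).
ISO: 16000 → 12800 → 10000 → 8000 → 6400 → 5000 → 4000 → 3200 — 2 1/3 stops lower (darker).
Net: +2 −2 1/3 −2 1/3 = −2 2/3 stops.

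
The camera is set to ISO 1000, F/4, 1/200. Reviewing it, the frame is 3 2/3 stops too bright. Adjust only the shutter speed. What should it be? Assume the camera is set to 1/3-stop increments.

Overexposed by 3 2/3 stops → need 3 2/3 stops darker.
Shutter speed: 1/200 → 1/250 → 1/320 → 1/400 → 1/500 → 1/640 → 1/800 → 1/1000 → 1/1250 → 1/1600 → 1/2000 → 1/2500.

1/2500s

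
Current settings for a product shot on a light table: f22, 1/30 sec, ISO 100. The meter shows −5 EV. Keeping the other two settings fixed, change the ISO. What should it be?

ISO 3200

Underexposed by 5 stops → need 5 stops brighter.
ISO: 100 → 200 → 400 → 800 → 1600 → 3200.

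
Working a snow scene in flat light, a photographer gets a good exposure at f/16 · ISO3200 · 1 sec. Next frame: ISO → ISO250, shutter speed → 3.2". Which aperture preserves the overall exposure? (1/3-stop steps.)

f/8

ISO: 3200 → 2500 → 2000 → 1600 → 1250 → 1000 → 800 → 640 → 500 → 400 → 320 → 250 — 3 2/3 stops lower (darker).
Shutter speed: 1 → 1.3 → 1.6 → 2 → 2.5 → 3.2 — 1 2/3 stops longer (brighter).
Net change so far: 2 stops darker. Offset with the aperture: f/16 → f/14 → f/13 → f/11 → f/10 → f/9 → f/8.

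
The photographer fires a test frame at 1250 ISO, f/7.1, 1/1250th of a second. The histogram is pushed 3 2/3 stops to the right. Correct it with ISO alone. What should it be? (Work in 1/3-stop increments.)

ISO 100

Overexposed by 3 2/3 stops → need 3 2/3 stops darker.
ISO: 1250 → 1000 → 800 → 640 → 500 → 400 → 320 → 250 → 200 → 160 → 125 → 100.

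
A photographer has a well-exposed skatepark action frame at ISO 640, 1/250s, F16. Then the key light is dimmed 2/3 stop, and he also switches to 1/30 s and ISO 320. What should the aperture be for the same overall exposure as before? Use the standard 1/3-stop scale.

Scene light: 2/3 stop darker.
Shutter speed: 1/250 → 1/200 → 1/160 → 1/125 → 1/100 → 1/80 → 1/60 → 1/50 → 1/40 → 1/30 — 3 stops slower (brighter).
ISO: 640 → 500 → 400 → 320 — 1 stop lower (darker).
Net so far: 1 1/3 stops brighter. Aperture: f/16 → f/18 → f/20 → f/22 → f/25.

f/25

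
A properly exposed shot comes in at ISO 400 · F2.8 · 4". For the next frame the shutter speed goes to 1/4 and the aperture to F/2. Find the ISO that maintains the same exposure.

Shutter speed: 4 → 2 → 1 → 1/2 → 1/4 — 4 stops shorter (darker).
Aperture: f/2.8 → f/2 — 1 stop larger aperture (brighter).
Net change so far: 3 stops darker. Offset with the ISO: 400 → 800 → 1600 → 3200.

ISO 3200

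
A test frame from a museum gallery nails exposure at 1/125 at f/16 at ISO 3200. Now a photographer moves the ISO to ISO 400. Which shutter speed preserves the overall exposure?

ISO: 3200 → 1600 → 800 → 400 — 3 stops lower (darker).
Need 3 stops brighter from the shutter speed: 1/125 → 1/60 → 1/30 → 1/15.

1/15s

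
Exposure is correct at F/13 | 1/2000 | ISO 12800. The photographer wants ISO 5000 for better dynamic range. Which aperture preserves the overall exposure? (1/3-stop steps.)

ISO: 12800 → 10000 → 8000 → 6400 → 5000 — 1 1/3 stops lower (darker).
Need 1 1/3 stops brighter from the aperture: f/13 → f/11 → f/10 → f/9 → f/8.

f/8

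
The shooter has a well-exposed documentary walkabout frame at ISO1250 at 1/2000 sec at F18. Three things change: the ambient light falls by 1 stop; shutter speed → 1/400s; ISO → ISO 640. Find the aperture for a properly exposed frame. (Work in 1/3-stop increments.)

f/20

Scene light: 1 stop darker.
Shutter speed: 1/2000 → 1/1600 → 1/1250 → 1/1000 → 1/800 → 1/640 → 1/500 → 1/400 — 2 1/3 stops longer (brighter).
ISO: 1250 → 1000 → 800 → 640 — 1 stop lower (darker).
Net so far: 1/3 stop brighter. Aperture: f/18 → f/20.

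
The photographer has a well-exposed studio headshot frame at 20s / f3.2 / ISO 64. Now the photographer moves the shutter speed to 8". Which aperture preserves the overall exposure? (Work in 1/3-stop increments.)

Shutter speed: 20 → 15 → 13 → 10 → 8 — 1 1/3 stops shorter (darker).
Need 1 1/3 stops brighter from the aperture: f/3.2 → f/2.8 → f/2.5 → f/2.2 → f/2.

f/2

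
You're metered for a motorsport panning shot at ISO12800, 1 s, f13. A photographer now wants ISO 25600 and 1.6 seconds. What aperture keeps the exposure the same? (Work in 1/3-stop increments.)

f/22

ISO: 12800 → 16000 → 20000 → 25600 — 1 stop higher (brighter).
Shutter speed: 1 → 1.3 → 1.6 — 2/3 stop slower (brighter).
Net change so far: 1 2/3 stops brighter. Offset with the aperture: f/13 → f/14 → f/16 → f/18 → f/20 → f/22.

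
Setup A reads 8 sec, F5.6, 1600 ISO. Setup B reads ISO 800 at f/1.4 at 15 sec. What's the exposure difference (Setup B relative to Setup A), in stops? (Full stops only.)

Aperture: f/5.6 → f/4 → f/2.8 → f/2 → f/1.4 — 4 stops opened up (brighter).
Shutter speed: 8 → 15 — 1 stop longer (brighter).
ISO: 1600 → 800 — 1 stop dropped (darker).
Net: +4 +1 −1 = +4 stops.

4 stops brighter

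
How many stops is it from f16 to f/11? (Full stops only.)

f/16 → f/11 — count the steps: 1 stop.

1 stop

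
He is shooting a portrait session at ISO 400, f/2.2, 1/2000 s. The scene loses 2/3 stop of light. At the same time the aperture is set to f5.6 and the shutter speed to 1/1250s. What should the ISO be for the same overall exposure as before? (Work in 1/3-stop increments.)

ISO 2500

Scene light: 2/3 stop darker.
Aperture: f/2.2 → f/2.5 → f/2.8 → f/3.2 → f/3.5 → f/4 → f/4.5 → f/5 → f/5.6 — 2 2/3 stops stopped down (darker).
Shutter speed: 1/2000 → 1/1600 → 1/1250 — 2/3 stop slower (brighter).
Net so far: 2 2/3 stops darker. ISO: 400 → 500 → 640 → 800 → 1000 → 1250 → 1600 → 2000 → 2500.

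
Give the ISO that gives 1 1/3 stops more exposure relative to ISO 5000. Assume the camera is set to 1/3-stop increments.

ISO: 5000 → 6400 → 8000 → 10000 → 12800 — 1 1/3 stops raised (brighter).

ISO 12800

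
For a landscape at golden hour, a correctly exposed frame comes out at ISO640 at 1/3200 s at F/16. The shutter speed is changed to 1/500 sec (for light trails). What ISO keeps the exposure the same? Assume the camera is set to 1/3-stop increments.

ISO 100

Shutter speed: 1/3200 → 1/2500 → 1/2000 → 1/1600 → 1/1250 → 1/1000 → 1/800 → 1/640 → 1/500 — 2 2/3 stops slower (brighter).
Need 2 2/3 stops darker from the ISO: 640 → 500 → 400 → 320 → 250 → 200 → 160 → 125 → 100.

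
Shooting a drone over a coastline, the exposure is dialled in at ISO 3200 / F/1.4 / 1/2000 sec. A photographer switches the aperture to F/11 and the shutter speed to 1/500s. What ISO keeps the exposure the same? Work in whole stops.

Aperture: f/1.4 → f/2 → f/2.8 → f/4 → f/5.6 → f/8 → f/11 — 6 stops stopped down (darker).
Shutter speed: 1/2000 → 1/1000 → 1/500 — 2 stops slower (brighter).
Net change so far: 4 stops darker. Offset with the ISO: 3200 → 6400 → 12800 → 25600 → 51200.

ISO 51200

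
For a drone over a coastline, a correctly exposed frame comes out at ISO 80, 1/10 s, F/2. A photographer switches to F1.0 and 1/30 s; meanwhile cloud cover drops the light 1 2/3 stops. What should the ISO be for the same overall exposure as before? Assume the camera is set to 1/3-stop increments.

ISO 200

Scene light: 1 2/3 stops darker.
Aperture: f/2 → f/1.8 → f/1.6 → f/1.4 → f/1.2 → f/1.1 → f/1.0 — 2 stops opened up (brighter).
Shutter speed: 1/10 → 1/13 → 1/15 → 1/20 → 1/25 → 1/30 — 1 2/3 stops faster (darker).
Net so far: 1 1/3 stops darker. ISO: 80 → 100 → 125 → 160 → 200.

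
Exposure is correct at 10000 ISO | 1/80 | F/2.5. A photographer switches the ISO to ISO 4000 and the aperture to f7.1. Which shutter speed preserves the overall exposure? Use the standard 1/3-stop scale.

1/4s

ISO: 10000 → 8000 → 6400 → 5000 → 4000 — 1 1/3 stops dropped (darker).
Aperture: f/2.5 → f/2.8 → f/3.2 → f/3.5 → f/4 → f/4.5 → f/5 → f/5.6 → f/6.3 → f/7.1 — 3 stops smaller aperture (darker).
Net change so far: 4 1/3 stops darker. Offset with the shutter speed: 1/80 → 1/60 → 1/50 → 1/40 → 1/30 → 1/25 → 1/20 → 1/15 → 1/13 → 1/10 → 1/8 → 1/6 → 1/5 → 1/4.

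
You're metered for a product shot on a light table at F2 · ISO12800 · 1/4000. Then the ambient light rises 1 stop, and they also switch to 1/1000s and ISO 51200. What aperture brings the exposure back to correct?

Scene light: 1 stop brighter.
Shutter speed: 1/4000 → 1/2000 → 1/1000 — 2 stops slower (brighter).
ISO: 12800 → 25600 → 51200 — 2 stops higher (brighter).
Net so far: 5 stops brighter. Aperture: f/2 → f/2.8 → f/4 → f/5.6 → f/8 → f/11.

f/11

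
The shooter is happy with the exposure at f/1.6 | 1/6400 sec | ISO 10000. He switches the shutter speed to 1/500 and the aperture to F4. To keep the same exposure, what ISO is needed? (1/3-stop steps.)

ISO 5000

Shutter speed: 1/6400 → 1/5000 → 1/4000 → 1/3200 → 1/2500 → 1/2000 → 1/1600 → 1/1250 → 1/1000 → 1/800 → 1/640 → 1/500 — 3 2/3 stops longer (brighter).
Aperture: f/1.6 → f/1.8 → f/2 → f/2.2 → f/2.5 → f/2.8 → f/3.2 → f/3.5 → f/4 — 2 2/3 stops narrower (darker).
Net change so far: 1 stop brighter. Offset with the ISO: 10000 → 8000 → 6400 → 5000.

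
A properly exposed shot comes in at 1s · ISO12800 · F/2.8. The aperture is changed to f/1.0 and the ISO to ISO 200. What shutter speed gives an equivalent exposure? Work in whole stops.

Aperture: f/2.8 → f/2 → f/1.4 → f/1.0 — 3 stops opened up (brighter).
ISO: 12800 → 6400 → 3200 → 1600 → 800 → 400 → 200 — 6 stops lower (darker).
Net change so far: 3 stops darker. Offset with the shutter speed: 1 → 2 → 4 → 8.

8 s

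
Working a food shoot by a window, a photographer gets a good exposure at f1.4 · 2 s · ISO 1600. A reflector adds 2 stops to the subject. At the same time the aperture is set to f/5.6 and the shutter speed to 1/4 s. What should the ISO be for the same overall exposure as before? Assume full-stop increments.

ISO 51200

Scene light: 2 stops brighter.
Aperture: f/1.4 → f/2 → f/2.8 → f/4 → f/5.6 — 4 stops stopped down (darker).
Shutter speed: 2 → 1 → 1/2 → 1/4 — 3 stops shorter (darker).
Net so far: 5 stops darker. ISO: 1600 → 3200 → 6400 → 12800 → 25600 → 51200.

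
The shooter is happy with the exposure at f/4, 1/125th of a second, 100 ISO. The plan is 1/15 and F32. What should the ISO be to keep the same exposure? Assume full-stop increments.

Shutter speed: 1/125 → 1/60 → 1/30 → 1/15 — 3 stops slower (brighter).
Aperture: f/4 → f/5.6 → f/8 → f/11 → f/16 → f/22 → f/32 — 6 stops stopped down (darker).
Net change so far: 3 stops darker. Offset with the ISO: 100 → 200 → 400 → 800.

ISO 800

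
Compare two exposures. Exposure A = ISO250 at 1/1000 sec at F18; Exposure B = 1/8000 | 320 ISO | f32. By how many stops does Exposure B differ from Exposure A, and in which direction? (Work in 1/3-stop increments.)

4 1/3 stops darker

Aperture: f/18 → f/20 → f/22 → f/25 → f/29 → f/32 — 1 2/3 stops smaller aperture (darker).
Shutter speed: 1/1000 → 1/1250 → 1/1600 → 1/2000 → 1/2500 → 1/3200 → 1/4000 → 1/5000 → 1/6400 → 1/8000 — 3 stops faster (darker).
ISO: 250 → 320 — 1/3 stop higher (brighter).
Net: −1 2/3 −3 +1/3 = −4 1/3 stops.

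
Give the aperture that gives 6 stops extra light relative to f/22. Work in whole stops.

Aperture: f/22 → f/16 → f/11 → f/8 → f/5.6 → f/4 → f/2.8 — 6 stops larger aperture (brighter).

f/2.8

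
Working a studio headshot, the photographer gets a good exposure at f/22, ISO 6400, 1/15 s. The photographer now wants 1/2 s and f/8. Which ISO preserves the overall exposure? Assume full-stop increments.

ISO 100

Shutter speed: 1/15 → 1/8 → 1/4 → 1/2 — 3 stops slower (brighter).
Aperture: f/22 → f/16 → f/11 → f/8 — 3 stops opened up (brighter).
Net change so far: 6 stops brighter. Offset with the ISO: 6400 → 3200 → 1600 → 800 → 400 → 200 → 100.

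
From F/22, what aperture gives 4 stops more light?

f/5.6

Aperture: f/22 → f/16 → f/11 → f/8 → f/5.6 — 4 stops wider (brighter).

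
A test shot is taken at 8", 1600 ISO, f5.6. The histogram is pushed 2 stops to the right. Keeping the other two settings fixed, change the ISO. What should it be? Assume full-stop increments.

ISO 400

Overexposed by 2 stops → need 2 stops darker.
ISO: 1600 → 800 → 400.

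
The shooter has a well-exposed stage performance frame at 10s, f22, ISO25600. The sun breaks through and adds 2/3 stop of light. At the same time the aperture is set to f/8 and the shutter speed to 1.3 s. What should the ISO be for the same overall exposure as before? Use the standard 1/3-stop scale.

ISO 16000

Scene light: 2/3 stop brighter.
Aperture: f/22 → f/20 → f/18 → f/16 → f/14 → f/13 → f/11 → f/10 → f/9 → f/8 — 3 stops larger aperture (brighter).
Shutter speed: 10 → 8 → 6 → 5 → 4 → 3.2 → 2.5 → 2 → 1.6 → 1.3 — 3 stops shorter (darker).
Net so far: 2/3 stop brighter. ISO: 25600 → 20000 → 16000.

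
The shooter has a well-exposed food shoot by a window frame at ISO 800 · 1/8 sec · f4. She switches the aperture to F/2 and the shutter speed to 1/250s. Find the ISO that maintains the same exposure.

ISO 6400

Aperture: f/4 → f/2.8 → f/2 — 2 stops wider (brighter).
Shutter speed: 1/8 → 1/15 → 1/30 → 1/60 → 1/125 → 1/250 — 5 stops faster (darker).
Net change so far: 3 stops darker. Offset with the ISO: 800 → 1600 → 3200 → 6400.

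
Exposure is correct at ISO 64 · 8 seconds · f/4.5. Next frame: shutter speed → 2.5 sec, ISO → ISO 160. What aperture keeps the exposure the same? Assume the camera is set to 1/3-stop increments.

Shutter speed: 8 → 6 → 5 → 4 → 3.2 → 2.5 — 1 2/3 stops shorter (darker).
ISO: 64 → 80 → 100 → 125 → 160 — 1 1/3 stops higher (brighter).
Net change so far: 1/3 stop darker. Offset with the aperture: f/4.5 → f/4.

f/4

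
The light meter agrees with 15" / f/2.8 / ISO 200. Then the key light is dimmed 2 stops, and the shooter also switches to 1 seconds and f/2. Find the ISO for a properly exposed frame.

Scene light: 2 stops darker.
Shutter speed: 15 → 8 → 4 → 2 → 1 — 4 stops faster (darker).
Aperture: f/2.8 → f/2 — 1 stop opened up (brighter).
Net so far: 5 stops darker. ISO: 200 → 400 → 800 → 1600 → 3200 → 6400.

ISO 6400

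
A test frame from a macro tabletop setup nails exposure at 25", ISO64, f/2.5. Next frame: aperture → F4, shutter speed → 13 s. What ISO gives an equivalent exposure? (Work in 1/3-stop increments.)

Aperture: f/2.5 → f/2.8 → f/3.2 → f/3.5 → f/4 — 1 1/3 stops narrower (darker).
Shutter speed: 25 → 20 → 15 → 13 — 1 stop faster (darker).
Net change so far: 2 1/3 stops darker. Offset with the ISO: 64 → 80 → 100 → 125 → 160 → 200 → 250 → 320.

ISO 320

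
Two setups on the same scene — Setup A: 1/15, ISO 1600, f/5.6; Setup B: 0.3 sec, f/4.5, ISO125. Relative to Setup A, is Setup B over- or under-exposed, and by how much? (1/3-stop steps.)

Aperture: f/5.6 → f/5 → f/4.5 — 2/3 stop wider (brighter).
Shutter speed: 1/15 → 1/13 → 1/10 → 1/8 → 1/6 → 1/5 → 1/4 → 0.3 — 2 1/3 stops longer (brighter).
ISO: 1600 → 1250 → 1000 → 800 → 640 → 500 → 400 → 320 → 250 → 200 → 160 → 125 — 3 2/3 stops lower (darker).
Net: +2/3 +2 1/3 −3 2/3 = −2/3 stops.

2/3 stop darker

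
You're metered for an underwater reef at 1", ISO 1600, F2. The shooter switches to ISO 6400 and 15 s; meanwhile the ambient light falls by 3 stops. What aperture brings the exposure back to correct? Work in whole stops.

Scene light: 3 stops darker.
ISO: 1600 → 3200 → 6400 — 2 stops higher (brighter).
Shutter speed: 1 → 2 → 4 → 8 → 15 — 4 stops longer (brighter).
Net so far: 3 stops brighter. Aperture: f/2 → f/2.8 → f/4 → f/5.6.

f/5.6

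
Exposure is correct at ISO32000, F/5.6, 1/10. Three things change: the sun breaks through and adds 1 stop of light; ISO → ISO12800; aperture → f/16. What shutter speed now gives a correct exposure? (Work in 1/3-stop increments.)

Scene light: 1 stop brighter.
ISO: 32000 → 25600 → 20000 → 16000 → 12800 — 1 1/3 stops lower (darker).
Aperture: f/5.6 → f/6.3 → f/7.1 → f/8 → f/9 → f/10 → f/11 → f/13 → f/14 → f/16 — 3 stops stopped down (darker).
Net so far: 3 1/3 stops darker. Shutter speed: 1/10 → 1/8 → 1/6 → 1/5 → 1/4 → 0.3 → 0.4 → 0.5 → 0.6 → 0.8 → 1.

1 s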